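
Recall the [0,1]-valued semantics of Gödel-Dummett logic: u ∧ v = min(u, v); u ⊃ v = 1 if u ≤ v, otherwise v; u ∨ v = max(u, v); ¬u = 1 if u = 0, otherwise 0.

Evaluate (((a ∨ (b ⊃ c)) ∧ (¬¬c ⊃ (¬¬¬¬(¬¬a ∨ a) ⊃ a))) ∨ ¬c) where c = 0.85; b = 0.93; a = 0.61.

(b ⊃ c): 0.93 > 0.85, so result = 0.85
(a ∨ (b ⊃ c)) = max(0.61, 0.85) = 0.85
¬c: Gödel ¬ of 0.85 = 0 (operand ≠ 0)
¬¬c: Gödel ¬ of 0 = 1 (operand is 0)
¬a: Gödel ¬ of 0.61 = 0 (operand ≠ 0)
¬¬a: Gödel ¬ of 0 = 1 (operand is 0)
(¬¬a ∨ a) = max(1, 0.61) = 1
¬(¬¬a ∨ a): Gödel ¬ of 1 = 0 (operand ≠ 0)
¬¬(¬¬a ∨ a): Gödel ¬ of 0 = 1 (operand is 0)
¬¬¬(¬¬a ∨ a): Gödel ¬ of 1 = 0 (operand ≠ 0)
¬¬¬¬(¬¬a ∨ a): Gödel ¬ of 0 = 1 (operand is 0)
(¬¬¬¬(¬¬a ∨ a) ⊃ a): 1 > 0.61, so result = 0.61
(¬¬c ⊃ (¬¬¬¬(¬¬a ∨ a) ⊃ a)): 1 > 0.61, so result = 0.61
((a ∨ (b ⊃ c)) ∧ (¬¬c ⊃ (¬¬¬¬(¬¬a ∨ a) ⊃ a))) = min(0.85, 0.61) = 0.61
¬c: Gödel ¬ of 0.85 = 0 (operand ≠ 0)
(((a ∨ (b ⊃ c)) ∧ (¬¬c ⊃ (¬¬¬¬(¬¬a ∨ a) ⊃ a))) ∨ ¬c) = max(0.61, 0) = 0.61

0.61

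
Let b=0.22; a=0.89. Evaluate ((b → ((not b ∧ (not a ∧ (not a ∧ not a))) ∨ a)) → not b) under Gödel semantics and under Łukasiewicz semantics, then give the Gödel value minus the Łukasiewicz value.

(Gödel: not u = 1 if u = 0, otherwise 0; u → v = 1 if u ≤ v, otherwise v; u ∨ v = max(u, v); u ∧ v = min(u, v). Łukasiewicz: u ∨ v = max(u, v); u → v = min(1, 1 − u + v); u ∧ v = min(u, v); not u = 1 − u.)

-0.78

Gödel evaluation:
  not b: Gödel ¬ of 0.22 = 0 (operand ≠ 0)
  not a: Gödel ¬ of 0.89 = 0 (operand ≠ 0)
  not a: Gödel ¬ of 0.89 = 0 (operand ≠ 0)
  not a: Gödel ¬ of 0.89 = 0 (operand ≠ 0)
  (not a ∧ not a) = min(0, 0) = 0
  (not a ∧ (not a ∧ not a)) = min(0, 0) = 0
  (not b ∧ (not a ∧ (not a ∧ not a))) = min(0, 0) = 0
  ((not b ∧ (not a ∧ (not a ∧ not a))) ∨ a) = max(0, 0.89) = 0.89
  (b → ((not b ∧ (not a ∧ (not a ∧ not a))) ∨ a)): 0.22 ≤ 0.89, so result = 1
  not b: Gödel ¬ of 0.22 = 0 (operand ≠ 0)
  ((b → ((not b ∧ (not a ∧ (not a ∧ not a))) ∨ a)) → not b): 1 > 0, so result = 0
  Gödel value = 0
Łukasiewicz evaluation:
  not b: Łukasiewicz ¬ gives 1 − 0.22 = 0.78
  not a: Łukasiewicz ¬ gives 1 − 0.89 = 0.11
  not a: Łukasiewicz ¬ gives 1 − 0.89 = 0.11
  not a: Łukasiewicz ¬ gives 1 − 0.89 = 0.11
  (not a ∧ not a) = min(0.11, 0.11) = 0.11
  (not a ∧ (not a ∧ not a)) = min(0.11, 0.11) = 0.11
  (not b ∧ (not a ∧ (not a ∧ not a))) = min(0.78, 0.11) = 0.11
  ((not b ∧ (not a ∧ (not a ∧ not a))) ∨ a) = max(0.11, 0.89) = 0.89
  (b → ((not b ∧ (not a ∧ (not a ∧ not a))) ∨ a)): min(1, 1 − 0.22 + 0.89) = 1
  not b: Łukasiewicz ¬ gives 1 − 0.22 = 0.78
  ((b → ((not b ∧ (not a ∧ (not a ∧ not a))) ∨ a)) → not b): min(1, 1 − 1 + 0.78) = 0.78
  Łukasiewicz value = 0.78
Difference: 0 − 0.78 = -0.78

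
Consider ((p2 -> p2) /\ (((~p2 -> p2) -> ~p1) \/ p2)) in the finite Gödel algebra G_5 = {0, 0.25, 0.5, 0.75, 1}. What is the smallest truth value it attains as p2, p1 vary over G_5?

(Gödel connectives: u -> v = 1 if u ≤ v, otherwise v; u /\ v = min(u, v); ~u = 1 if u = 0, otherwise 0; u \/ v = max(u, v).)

0.25

The minimum is attained at p2 = 0.25, p1 = 0.25:
  (p2 -> p2): 0.25 ≤ 0.25, so result = 1
  ~p2: Gödel ¬ of 0.25 = 0 (operand ≠ 0)
  (~p2 -> p2): 0 ≤ 0.25, so result = 1
  ~p1: Gödel ¬ of 0.25 = 0 (operand ≠ 0)
  ((~p2 -> p2) -> ~p1): 1 > 0, so result = 0
  (((~p2 -> p2) -> ~p1) \/ p2) = max(0, 0.25) = 0.25
  ((p2 -> p2) /\ (((~p2 -> p2) -> ~p1) \/ p2)) = min(1, 0.25) = 0.25
Checking all 25 assignments confirms none give a value below 0.25.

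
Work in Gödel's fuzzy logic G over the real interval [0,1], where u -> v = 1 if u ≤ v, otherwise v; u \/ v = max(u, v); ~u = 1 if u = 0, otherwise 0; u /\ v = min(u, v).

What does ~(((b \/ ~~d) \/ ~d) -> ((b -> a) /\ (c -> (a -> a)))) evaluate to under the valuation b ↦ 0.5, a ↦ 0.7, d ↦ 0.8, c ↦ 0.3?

~d: Gödel ¬ of 0.8 = 0 (operand ≠ 0)
~~d: Gödel ¬ of 0 = 1 (operand is 0)
(b \/ ~~d) = max(0.5, 1) = 1
~d: Gödel ¬ of 0.8 = 0 (operand ≠ 0)
((b \/ ~~d) \/ ~d) = max(1, 0) = 1
(b -> a): 0.5 ≤ 0.7, so result = 1
(a -> a): 0.7 ≤ 0.7, so result = 1
(c -> (a -> a)): 0.3 ≤ 1, so result = 1
((b -> a) /\ (c -> (a -> a))) = min(1, 1) = 1
(((b \/ ~~d) \/ ~d) -> ((b -> a) /\ (c -> (a -> a)))): 1 ≤ 1, so result = 1
~(((b \/ ~~d) \/ ~d) -> ((b -> a) /\ (c -> (a -> a)))): Gödel ¬ of 1 = 0 (operand ≠ 0)

0.00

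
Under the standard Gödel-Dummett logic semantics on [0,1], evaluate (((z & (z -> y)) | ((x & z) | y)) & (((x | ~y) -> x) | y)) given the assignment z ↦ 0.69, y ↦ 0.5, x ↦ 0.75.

0.69

(z -> y): 0.69 > 0.5, so result = 0.5
(z & (z -> y)) = min(0.69, 0.5) = 0.5
(x & z) = min(0.75, 0.69) = 0.69
((x & z) | y) = max(0.69, 0.5) = 0.69
((z & (z -> y)) | ((x & z) | y)) = max(0.5, 0.69) = 0.69
~y: Gödel ¬ of 0.5 = 0 (operand ≠ 0)
(x | ~y) = max(0.75, 0) = 0.75
((x | ~y) -> x): 0.75 ≤ 0.75, so result = 1
(((x | ~y) -> x) | y) = max(1, 0.5) = 1
(((z & (z -> y)) | ((x & z) | y)) & (((x | ~y) -> x) | y)) = min(0.69, 1) = 0.69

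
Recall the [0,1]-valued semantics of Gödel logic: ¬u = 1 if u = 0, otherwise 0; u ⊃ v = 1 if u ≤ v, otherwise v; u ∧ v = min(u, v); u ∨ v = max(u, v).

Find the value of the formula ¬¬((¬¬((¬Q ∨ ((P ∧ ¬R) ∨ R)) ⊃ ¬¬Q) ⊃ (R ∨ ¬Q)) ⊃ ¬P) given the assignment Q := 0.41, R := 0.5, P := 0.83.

0.00

¬Q: Gödel ¬ of 0.41 = 0 (operand ≠ 0)
¬R: Gödel ¬ of 0.5 = 0 (operand ≠ 0)
(P ∧ ¬R) = min(0.83, 0) = 0
((P ∧ ¬R) ∨ R) = max(0, 0.5) = 0.5
(¬Q ∨ ((P ∧ ¬R) ∨ R)) = max(0, 0.5) = 0.5
¬Q: Gödel ¬ of 0.41 = 0 (operand ≠ 0)
¬¬Q: Gödel ¬ of 0 = 1 (operand is 0)
((¬Q ∨ ((P ∧ ¬R) ∨ R)) ⊃ ¬¬Q): 0.5 ≤ 1, so result = 1
¬((¬Q ∨ ((P ∧ ¬R) ∨ R)) ⊃ ¬¬Q): Gödel ¬ of 1 = 0 (operand ≠ 0)
¬¬((¬Q ∨ ((P ∧ ¬R) ∨ R)) ⊃ ¬¬Q): Gödel ¬ of 0 = 1 (operand is 0)
¬Q: Gödel ¬ of 0.41 = 0 (operand ≠ 0)
(R ∨ ¬Q) = max(0.5, 0) = 0.5
(¬¬((¬Q ∨ ((P ∧ ¬R) ∨ R)) ⊃ ¬¬Q) ⊃ (R ∨ ¬Q)): 1 > 0.5, so result = 0.5
¬P: Gödel ¬ of 0.83 = 0 (operand ≠ 0)
((¬¬((¬Q ∨ ((P ∧ ¬R) ∨ R)) ⊃ ¬¬Q) ⊃ (R ∨ ¬Q)) ⊃ ¬P): 0.5 > 0, so result = 0
¬((¬¬((¬Q ∨ ((P ∧ ¬R) ∨ R)) ⊃ ¬¬Q) ⊃ (R ∨ ¬Q)) ⊃ ¬P): Gödel ¬ of 0 = 1 (operand is 0)
¬¬((¬¬((¬Q ∨ ((P ∧ ¬R) ∨ R)) ⊃ ¬¬Q) ⊃ (R ∨ ¬Q)) ⊃ ¬P): Gödel ¬ of 1 = 0 (operand ≠ 0)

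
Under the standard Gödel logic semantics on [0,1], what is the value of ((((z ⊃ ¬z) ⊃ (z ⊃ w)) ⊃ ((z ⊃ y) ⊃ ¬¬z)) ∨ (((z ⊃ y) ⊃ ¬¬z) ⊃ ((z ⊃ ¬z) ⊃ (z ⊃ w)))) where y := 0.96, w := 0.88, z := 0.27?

¬z: Gödel ¬ of 0.27 = 0 (operand ≠ 0)
(z ⊃ ¬z): 0.27 > 0, so result = 0
(z ⊃ w): 0.27 ≤ 0.88, so result = 1
((z ⊃ ¬z) ⊃ (z ⊃ w)): 0 ≤ 1, so result = 1
(z ⊃ y): 0.27 ≤ 0.96, so result = 1
¬z: Gödel ¬ of 0.27 = 0 (operand ≠ 0)
¬¬z: Gödel ¬ of 0 = 1 (operand is 0)
((z ⊃ y) ⊃ ¬¬z): 1 ≤ 1, so result = 1
(((z ⊃ ¬z) ⊃ (z ⊃ w)) ⊃ ((z ⊃ y) ⊃ ¬¬z)): 1 ≤ 1, so result = 1
(z ⊃ y): 0.27 ≤ 0.96, so result = 1
¬z: Gödel ¬ of 0.27 = 0 (operand ≠ 0)
¬¬z: Gödel ¬ of 0 = 1 (operand is 0)
((z ⊃ y) ⊃ ¬¬z): 1 ≤ 1, so result = 1
¬z: Gödel ¬ of 0.27 = 0 (operand ≠ 0)
(z ⊃ ¬z): 0.27 > 0, so result = 0
(z ⊃ w): 0.27 ≤ 0.88, so result = 1
((z ⊃ ¬z) ⊃ (z ⊃ w)): 0 ≤ 1, so result = 1
(((z ⊃ y) ⊃ ¬¬z) ⊃ ((z ⊃ ¬z) ⊃ (z ⊃ w))): 1 ≤ 1, so result = 1
((((z ⊃ ¬z) ⊃ (z ⊃ w)) ⊃ ((z ⊃ y) ⊃ ¬¬z)) ∨ (((z ⊃ y) ⊃ ¬¬z) ⊃ ((z ⊃ ¬z) ⊃ (z ⊃ w)))) = max(1, 1) = 1

1.00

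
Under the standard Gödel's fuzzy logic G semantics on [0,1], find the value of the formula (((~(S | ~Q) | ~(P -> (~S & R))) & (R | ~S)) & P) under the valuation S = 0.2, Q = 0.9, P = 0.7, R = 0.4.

~Q: Gödel ¬ of 0.9 = 0 (operand ≠ 0)
(S | ~Q) = max(0.2, 0) = 0.2
~(S | ~Q): Gödel ¬ of 0.2 = 0 (operand ≠ 0)
~S: Gödel ¬ of 0.2 = 0 (operand ≠ 0)
(~S & R) = min(0, 0.4) = 0
(P -> (~S & R)): 0.7 > 0, so result = 0
~(P -> (~S & R)): Gödel ¬ of 0 = 1 (operand is 0)
(~(S | ~Q) | ~(P -> (~S & R))) = max(0, 1) = 1
~S: Gödel ¬ of 0.2 = 0 (operand ≠ 0)
(R | ~S) = max(0.4, 0) = 0.4
((~(S | ~Q) | ~(P -> (~S & R))) & (R | ~S)) = min(1, 0.4) = 0.4
(((~(S | ~Q) | ~(P -> (~S & R))) & (R | ~S)) & P) = min(0.4, 0.7) = 0.4

0.40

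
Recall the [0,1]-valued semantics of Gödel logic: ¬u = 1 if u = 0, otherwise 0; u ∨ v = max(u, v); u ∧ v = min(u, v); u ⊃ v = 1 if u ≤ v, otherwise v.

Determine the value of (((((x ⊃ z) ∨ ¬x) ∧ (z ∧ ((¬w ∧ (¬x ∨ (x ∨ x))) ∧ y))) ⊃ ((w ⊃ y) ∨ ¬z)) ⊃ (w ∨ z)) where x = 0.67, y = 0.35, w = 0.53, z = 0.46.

(x ⊃ z): 0.67 > 0.46, so result = 0.46
¬x: Gödel ¬ of 0.67 = 0 (operand ≠ 0)
((x ⊃ z) ∨ ¬x) = max(0.46, 0) = 0.46
¬w: Gödel ¬ of 0.53 = 0 (operand ≠ 0)
¬x: Gödel ¬ of 0.67 = 0 (operand ≠ 0)
(x ∨ x) = max(0.67, 0.67) = 0.67
(¬x ∨ (x ∨ x)) = max(0, 0.67) = 0.67
(¬w ∧ (¬x ∨ (x ∨ x))) = min(0, 0.67) = 0
((¬w ∧ (¬x ∨ (x ∨ x))) ∧ y) = min(0, 0.35) = 0
(z ∧ ((¬w ∧ (¬x ∨ (x ∨ x))) ∧ y)) = min(0.46, 0) = 0
(((x ⊃ z) ∨ ¬x) ∧ (z ∧ ((¬w ∧ (¬x ∨ (x ∨ x))) ∧ y))) = min(0.46, 0) = 0
(w ⊃ y): 0.53 > 0.35, so result = 0.35
¬z: Gödel ¬ of 0.46 = 0 (operand ≠ 0)
((w ⊃ y) ∨ ¬z) = max(0.35, 0) = 0.35
((((x ⊃ z) ∨ ¬x) ∧ (z ∧ ((¬w ∧ (¬x ∨ (x ∨ x))) ∧ y))) ⊃ ((w ⊃ y) ∨ ¬z)): 0 ≤ 0.35, so result = 1
(w ∨ z) = max(0.53, 0.46) = 0.53
(((((x ⊃ z) ∨ ¬x) ∧ (z ∧ ((¬w ∧ (¬x ∨ (x ∨ x))) ∧ y))) ⊃ ((w ⊃ y) ∨ ¬z)) ⊃ (w ∨ z)): 1 > 0.53, so result = 0.53

0.53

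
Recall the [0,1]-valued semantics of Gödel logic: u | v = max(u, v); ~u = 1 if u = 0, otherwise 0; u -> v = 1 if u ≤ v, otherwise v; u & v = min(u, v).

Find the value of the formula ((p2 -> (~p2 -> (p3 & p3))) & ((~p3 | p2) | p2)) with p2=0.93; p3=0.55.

0.93

~p2: Gödel ¬ of 0.93 = 0 (operand ≠ 0)
(p3 & p3) = min(0.55, 0.55) = 0.55
(~p2 -> (p3 & p3)): 0 ≤ 0.55, so result = 1
(p2 -> (~p2 -> (p3 & p3))): 0.93 ≤ 1, so result = 1
~p3: Gödel ¬ of 0.55 = 0 (operand ≠ 0)
(~p3 | p2) = max(0, 0.93) = 0.93
((~p3 | p2) | p2) = max(0.93, 0.93) = 0.93
((p2 -> (~p2 -> (p3 & p3))) & ((~p3 | p2) | p2)) = min(1, 0.93) = 0.93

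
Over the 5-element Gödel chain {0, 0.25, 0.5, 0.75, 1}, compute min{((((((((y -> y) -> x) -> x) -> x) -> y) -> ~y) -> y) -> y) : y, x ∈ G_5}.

The minimum is attained at y = 0.25, x = 0:
  (y -> y): 0.25 ≤ 0.25, so result = 1
  ((y -> y) -> x): 1 > 0, so result = 0
  (((y -> y) -> x) -> x): 0 ≤ 0, so result = 1
  ((((y -> y) -> x) -> x) -> x): 1 > 0, so result = 0
  (((((y -> y) -> x) -> x) -> x) -> y): 0 ≤ 0.25, so result = 1
  ~y: Gödel ¬ of 0.25 = 0 (operand ≠ 0)
  ((((((y -> y) -> x) -> x) -> x) -> y) -> ~y): 1 > 0, so result = 0
  (((((((y -> y) -> x) -> x) -> x) -> y) -> ~y) -> y): 0 ≤ 0.25, so result = 1
  ((((((((y -> y) -> x) -> x) -> x) -> y) -> ~y) -> y) -> y): 1 > 0.25, so result = 0.25
Checking all 25 assignments confirms none give a value below 0.25.

0.25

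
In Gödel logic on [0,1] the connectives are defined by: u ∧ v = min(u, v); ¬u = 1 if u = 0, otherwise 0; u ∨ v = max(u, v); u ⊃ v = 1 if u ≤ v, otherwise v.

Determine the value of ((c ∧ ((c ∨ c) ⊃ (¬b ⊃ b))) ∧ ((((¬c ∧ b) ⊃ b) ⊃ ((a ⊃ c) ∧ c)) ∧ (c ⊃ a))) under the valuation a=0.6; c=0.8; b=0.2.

(c ∨ c) = max(0.8, 0.8) = 0.8
¬b: Gödel ¬ of 0.2 = 0 (operand ≠ 0)
(¬b ⊃ b): 0 ≤ 0.2, so result = 1
((c ∨ c) ⊃ (¬b ⊃ b)): 0.8 ≤ 1, so result = 1
(c ∧ ((c ∨ c) ⊃ (¬b ⊃ b))) = min(0.8, 1) = 0.8
¬c: Gödel ¬ of 0.8 = 0 (operand ≠ 0)
(¬c ∧ b) = min(0, 0.2) = 0
((¬c ∧ b) ⊃ b): 0 ≤ 0.2, so result = 1
(a ⊃ c): 0.6 ≤ 0.8, so result = 1
((a ⊃ c) ∧ c) = min(1, 0.8) = 0.8
(((¬c ∧ b) ⊃ b) ⊃ ((a ⊃ c) ∧ c)): 1 > 0.8, so result = 0.8
(c ⊃ a): 0.8 > 0.6, so result = 0.6
((((¬c ∧ b) ⊃ b) ⊃ ((a ⊃ c) ∧ c)) ∧ (c ⊃ a)) = min(0.8, 0.6) = 0.6
((c ∧ ((c ∨ c) ⊃ (¬b ⊃ b))) ∧ ((((¬c ∧ b) ⊃ b) ⊃ ((a ⊃ c) ∧ c)) ∧ (c ⊃ a))) = min(0.8, 0.6) = 0.6

0.60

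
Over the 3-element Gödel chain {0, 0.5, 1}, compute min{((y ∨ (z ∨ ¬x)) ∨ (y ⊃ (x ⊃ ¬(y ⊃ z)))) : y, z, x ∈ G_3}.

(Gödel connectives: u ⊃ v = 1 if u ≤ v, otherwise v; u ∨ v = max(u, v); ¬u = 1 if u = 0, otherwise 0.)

The minimum is attained at y = 0.5, z = 0.5, x = 0.5:
  ¬x: Gödel ¬ of 0.5 = 0 (operand ≠ 0)
  (z ∨ ¬x) = max(0.5, 0) = 0.5
  (y ∨ (z ∨ ¬x)) = max(0.5, 0.5) = 0.5
  (y ⊃ z): 0.5 ≤ 0.5, so result = 1
  ¬(y ⊃ z): Gödel ¬ of 1 = 0 (operand ≠ 0)
  (x ⊃ ¬(y ⊃ z)): 0.5 > 0, so result = 0
  (y ⊃ (x ⊃ ¬(y ⊃ z))): 0.5 > 0, so result = 0
  ((y ∨ (z ∨ ¬x)) ∨ (y ⊃ (x ⊃ ¬(y ⊃ z)))) = max(0.5, 0) = 0.5
Checking all 27 assignments confirms none give a value below 0.50.

0.50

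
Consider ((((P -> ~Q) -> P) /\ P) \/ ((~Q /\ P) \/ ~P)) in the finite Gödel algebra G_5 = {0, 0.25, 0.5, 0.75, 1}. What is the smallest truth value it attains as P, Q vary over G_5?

0.25

The minimum is attained at P = 0.25, Q = 0:
  ~Q: Gödel ¬ of 0 = 1 (operand is 0)
  (P -> ~Q): 0.25 ≤ 1, so result = 1
  ((P -> ~Q) -> P): 1 > 0.25, so result = 0.25
  (((P -> ~Q) -> P) /\ P) = min(0.25, 0.25) = 0.25
  ~Q: Gödel ¬ of 0 = 1 (operand is 0)
  (~Q /\ P) = min(1, 0.25) = 0.25
  ~P: Gödel ¬ of 0.25 = 0 (operand ≠ 0)
  ((~Q /\ P) \/ ~P) = max(0.25, 0) = 0.25
  ((((P -> ~Q) -> P) /\ P) \/ ((~Q /\ P) \/ ~P)) = max(0.25, 0.25) = 0.25
Checking all 25 assignments confirms none give a value below 0.25.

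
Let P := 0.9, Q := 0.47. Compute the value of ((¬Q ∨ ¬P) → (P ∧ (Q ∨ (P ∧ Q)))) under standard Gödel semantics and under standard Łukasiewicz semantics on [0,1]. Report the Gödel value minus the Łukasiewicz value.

0.06

Gödel evaluation:
  ¬Q: Gödel ¬ of 0.47 = 0 (operand ≠ 0)
  ¬P: Gödel ¬ of 0.9 = 0 (operand ≠ 0)
  (¬Q ∨ ¬P) = max(0, 0) = 0
  (P ∧ Q) = min(0.9, 0.47) = 0.47
  (Q ∨ (P ∧ Q)) = max(0.47, 0.47) = 0.47
  (P ∧ (Q ∨ (P ∧ Q))) = min(0.9, 0.47) = 0.47
  ((¬Q ∨ ¬P) → (P ∧ (Q ∨ (P ∧ Q)))): 0 ≤ 0.47, so result = 1
  Gödel value = 1
Łukasiewicz evaluation:
  ¬Q: Łukasiewicz ¬ gives 1 − 0.47 = 0.53
  ¬P: Łukasiewicz ¬ gives 1 − 0.9 = 0.1
  (¬Q ∨ ¬P) = max(0.53, 0.1) = 0.53
  (P ∧ Q) = min(0.9, 0.47) = 0.47
  (Q ∨ (P ∧ Q)) = max(0.47, 0.47) = 0.47
  (P ∧ (Q ∨ (P ∧ Q))) = min(0.9, 0.47) = 0.47
  ((¬Q ∨ ¬P) → (P ∧ (Q ∨ (P ∧ Q)))): min(1, 1 − 0.53 + 0.47) = 0.94
  Łukasiewicz value = 0.94
Difference: 1 − 0.94 = 0.06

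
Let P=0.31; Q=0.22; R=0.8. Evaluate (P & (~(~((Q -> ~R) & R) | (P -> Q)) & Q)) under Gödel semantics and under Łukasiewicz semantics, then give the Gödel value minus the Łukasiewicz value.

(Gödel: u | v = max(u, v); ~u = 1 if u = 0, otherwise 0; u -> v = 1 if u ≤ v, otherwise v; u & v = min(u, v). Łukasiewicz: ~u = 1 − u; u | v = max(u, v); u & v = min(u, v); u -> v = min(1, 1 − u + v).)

Gödel evaluation:
  ~R: Gödel ¬ of 0.8 = 0 (operand ≠ 0)
  (Q -> ~R): 0.22 > 0, so result = 0
  ((Q -> ~R) & R) = min(0, 0.8) = 0
  ~((Q -> ~R) & R): Gödel ¬ of 0 = 1 (operand is 0)
  (P -> Q): 0.31 > 0.22, so result = 0.22
  (~((Q -> ~R) & R) | (P -> Q)) = max(1, 0.22) = 1
  ~(~((Q -> ~R) & R) | (P -> Q)): Gödel ¬ of 1 = 0 (operand ≠ 0)
  (~(~((Q -> ~R) & R) | (P -> Q)) & Q) = min(0, 0.22) = 0
  (P & (~(~((Q -> ~R) & R) | (P -> Q)) & Q)) = min(0.31, 0) = 0
  Gödel value = 0
Łukasiewicz evaluation:
  ~R: Łukasiewicz ¬ gives 1 − 0.8 = 0.2
  (Q -> ~R): min(1, 1 − 0.22 + 0.2) = 0.98
  ((Q -> ~R) & R) = min(0.98, 0.8) = 0.8
  ~((Q -> ~R) & R): Łukasiewicz ¬ gives 1 − 0.8 = 0.2
  (P -> Q): min(1, 1 − 0.31 + 0.22) = 0.91
  (~((Q -> ~R) & R) | (P -> Q)) = max(0.2, 0.91) = 0.91
  ~(~((Q -> ~R) & R) | (P -> Q)): Łukasiewicz ¬ gives 1 − 0.91 = 0.09
  (~(~((Q -> ~R) & R) | (P -> Q)) & Q) = min(0.09, 0.22) = 0.09
  (P & (~(~((Q -> ~R) & R) | (P -> Q)) & Q)) = min(0.31, 0.09) = 0.09
  Łukasiewicz value = 0.09
Difference: 0 − 0.09 = -0.09

-0.09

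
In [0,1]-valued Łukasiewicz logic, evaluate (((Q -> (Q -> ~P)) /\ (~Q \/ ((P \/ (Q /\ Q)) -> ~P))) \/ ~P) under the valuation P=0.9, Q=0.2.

~P: Łukasiewicz ¬ gives 1 − 0.9 = 0.1
(Q -> ~P): min(1, 1 − 0.2 + 0.1) = 0.9
(Q -> (Q -> ~P)): min(1, 1 − 0.2 + 0.9) = 1
~Q: Łukasiewicz ¬ gives 1 − 0.2 = 0.8
(Q /\ Q) = min(0.2, 0.2) = 0.2
(P \/ (Q /\ Q)) = max(0.9, 0.2) = 0.9
~P: Łukasiewicz ¬ gives 1 − 0.9 = 0.1
((P \/ (Q /\ Q)) -> ~P): min(1, 1 − 0.9 + 0.1) = 0.2
(~Q \/ ((P \/ (Q /\ Q)) -> ~P)) = max(0.8, 0.2) = 0.8
((Q -> (Q -> ~P)) /\ (~Q \/ ((P \/ (Q /\ Q)) -> ~P))) = min(1, 0.8) = 0.8
~P: Łukasiewicz ¬ gives 1 − 0.9 = 0.1
(((Q -> (Q -> ~P)) /\ (~Q \/ ((P \/ (Q /\ Q)) -> ~P))) \/ ~P) = max(0.8, 0.1) = 0.8

0.80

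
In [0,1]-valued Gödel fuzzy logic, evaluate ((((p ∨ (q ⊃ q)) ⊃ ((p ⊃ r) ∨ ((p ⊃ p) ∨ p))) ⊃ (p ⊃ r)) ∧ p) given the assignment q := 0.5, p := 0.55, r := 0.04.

0.04

(q ⊃ q): 0.5 ≤ 0.5, so result = 1
(p ∨ (q ⊃ q)) = max(0.55, 1) = 1
(p ⊃ r): 0.55 > 0.04, so result = 0.04
(p ⊃ p): 0.55 ≤ 0.55, so result = 1
((p ⊃ p) ∨ p) = max(1, 0.55) = 1
((p ⊃ r) ∨ ((p ⊃ p) ∨ p)) = max(0.04, 1) = 1
((p ∨ (q ⊃ q)) ⊃ ((p ⊃ r) ∨ ((p ⊃ p) ∨ p))): 1 ≤ 1, so result = 1
(p ⊃ r): 0.55 > 0.04, so result = 0.04
(((p ∨ (q ⊃ q)) ⊃ ((p ⊃ r) ∨ ((p ⊃ p) ∨ p))) ⊃ (p ⊃ r)): 1 > 0.04, so result = 0.04
((((p ∨ (q ⊃ q)) ⊃ ((p ⊃ r) ∨ ((p ⊃ p) ∨ p))) ⊃ (p ⊃ r)) ∧ p) = min(0.04, 0.55) = 0.04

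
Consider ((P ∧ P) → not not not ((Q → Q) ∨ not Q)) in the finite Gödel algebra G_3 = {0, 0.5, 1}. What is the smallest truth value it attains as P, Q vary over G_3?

The minimum is attained at P = 0.5, Q = 0:
  (P ∧ P) = min(0.5, 0.5) = 0.5
  (Q → Q): 0 ≤ 0, so result = 1
  not Q: Gödel ¬ of 0 = 1 (operand is 0)
  ((Q → Q) ∨ not Q) = max(1, 1) = 1
  not ((Q → Q) ∨ not Q): Gödel ¬ of 1 = 0 (operand ≠ 0)
  not not ((Q → Q) ∨ not Q): Gödel ¬ of 0 = 1 (operand is 0)
  not not not ((Q → Q) ∨ not Q): Gödel ¬ of 1 = 0 (operand ≠ 0)
  ((P ∧ P) → not not not ((Q → Q) ∨ not Q)): 0.5 > 0, so result = 0
Checking all 9 assignments confirms none give a value below 0.00.

0.00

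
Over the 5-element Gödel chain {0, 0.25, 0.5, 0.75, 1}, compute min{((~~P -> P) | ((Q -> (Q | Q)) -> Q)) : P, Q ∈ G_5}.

The minimum is attained at P = 0.25, Q = 0:
  ~P: Gödel ¬ of 0.25 = 0 (operand ≠ 0)
  ~~P: Gödel ¬ of 0 = 1 (operand is 0)
  (~~P -> P): 1 > 0.25, so result = 0.25
  (Q | Q) = max(0, 0) = 0
  (Q -> (Q | Q)): 0 ≤ 0, so result = 1
  ((Q -> (Q | Q)) -> Q): 1 > 0, so result = 0
  ((~~P -> P) | ((Q -> (Q | Q)) -> Q)) = max(0.25, 0) = 0.25
Checking all 25 assignments confirms none give a value below 0.25.

0.25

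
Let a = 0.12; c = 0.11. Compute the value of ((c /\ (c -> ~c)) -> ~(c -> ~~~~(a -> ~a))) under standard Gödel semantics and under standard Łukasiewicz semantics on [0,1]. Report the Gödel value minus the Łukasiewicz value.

Gödel evaluation:
  ~c: Gödel ¬ of 0.11 = 0 (operand ≠ 0)
  (c -> ~c): 0.11 > 0, so result = 0
  (c /\ (c -> ~c)) = min(0.11, 0) = 0
  ~a: Gödel ¬ of 0.12 = 0 (operand ≠ 0)
  (a -> ~a): 0.12 > 0, so result = 0
  ~(a -> ~a): Gödel ¬ of 0 = 1 (operand is 0)
  ~~(a -> ~a): Gödel ¬ of 1 = 0 (operand ≠ 0)
  ~~~(a -> ~a): Gödel ¬ of 0 = 1 (operand is 0)
  ~~~~(a -> ~a): Gödel ¬ of 1 = 0 (operand ≠ 0)
  (c -> ~~~~(a -> ~a)): 0.11 > 0, so result = 0
  ~(c -> ~~~~(a -> ~a)): Gödel ¬ of 0 = 1 (operand is 0)
  ((c /\ (c -> ~c)) -> ~(c -> ~~~~(a -> ~a))): 0 ≤ 1, so result = 1
  Gödel value = 1
Łukasiewicz evaluation:
  ~c: Łukasiewicz ¬ gives 1 − 0.11 = 0.89
  (c -> ~c): min(1, 1 − 0.11 + 0.89) = 1
  (c /\ (c -> ~c)) = min(0.11, 1) = 0.11
  ~a: Łukasiewicz ¬ gives 1 − 0.12 = 0.88
  (a -> ~a): min(1, 1 − 0.12 + 0.88) = 1
  ~(a -> ~a): Łukasiewicz ¬ gives 1 − 1 = 0
  ~~(a -> ~a): Łukasiewicz ¬ gives 1 − 0 = 1
  ~~~(a -> ~a): Łukasiewicz ¬ gives 1 − 1 = 0
  ~~~~(a -> ~a): Łukasiewicz ¬ gives 1 − 0 = 1
  (c -> ~~~~(a -> ~a)): min(1, 1 − 0.11 + 1) = 1
  ~(c -> ~~~~(a -> ~a)): Łukasiewicz ¬ gives 1 − 1 = 0
  ((c /\ (c -> ~c)) -> ~(c -> ~~~~(a -> ~a))): min(1, 1 − 0.11 + 0) = 0.89
  Łukasiewicz value = 0.89
Difference: 1 − 0.89 = 0.11

0.11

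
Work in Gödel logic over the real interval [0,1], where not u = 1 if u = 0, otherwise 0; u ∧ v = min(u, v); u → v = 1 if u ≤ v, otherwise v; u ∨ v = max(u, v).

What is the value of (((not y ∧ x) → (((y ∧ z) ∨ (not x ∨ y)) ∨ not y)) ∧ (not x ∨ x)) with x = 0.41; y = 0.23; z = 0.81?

0.41

not y: Gödel ¬ of 0.23 = 0 (operand ≠ 0)
(not y ∧ x) = min(0, 0.41) = 0
(y ∧ z) = min(0.23, 0.81) = 0.23
not x: Gödel ¬ of 0.41 = 0 (operand ≠ 0)
(not x ∨ y) = max(0, 0.23) = 0.23
((y ∧ z) ∨ (not x ∨ y)) = max(0.23, 0.23) = 0.23
not y: Gödel ¬ of 0.23 = 0 (operand ≠ 0)
(((y ∧ z) ∨ (not x ∨ y)) ∨ not y) = max(0.23, 0) = 0.23
((not y ∧ x) → (((y ∧ z) ∨ (not x ∨ y)) ∨ not y)): 0 ≤ 0.23, so result = 1
not x: Gödel ¬ of 0.41 = 0 (operand ≠ 0)
(not x ∨ x) = max(0, 0.41) = 0.41
(((not y ∧ x) → (((y ∧ z) ∨ (not x ∨ y)) ∨ not y)) ∧ (not x ∨ x)) = min(1, 0.41) = 0.41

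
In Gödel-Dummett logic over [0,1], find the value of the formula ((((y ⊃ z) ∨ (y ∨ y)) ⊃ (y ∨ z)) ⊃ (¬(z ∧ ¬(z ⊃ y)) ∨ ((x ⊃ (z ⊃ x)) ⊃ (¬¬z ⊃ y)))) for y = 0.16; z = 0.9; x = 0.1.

(y ⊃ z): 0.16 ≤ 0.9, so result = 1
(y ∨ y) = max(0.16, 0.16) = 0.16
((y ⊃ z) ∨ (y ∨ y)) = max(1, 0.16) = 1
(y ∨ z) = max(0.16, 0.9) = 0.9
(((y ⊃ z) ∨ (y ∨ y)) ⊃ (y ∨ z)): 1 > 0.9, so result = 0.9
(z ⊃ y): 0.9 > 0.16, so result = 0.16
¬(z ⊃ y): Gödel ¬ of 0.16 = 0 (operand ≠ 0)
(z ∧ ¬(z ⊃ y)) = min(0.9, 0) = 0
¬(z ∧ ¬(z ⊃ y)): Gödel ¬ of 0 = 1 (operand is 0)
(z ⊃ x): 0.9 > 0.1, so result = 0.1
(x ⊃ (z ⊃ x)): 0.1 ≤ 0.1, so result = 1
¬z: Gödel ¬ of 0.9 = 0 (operand ≠ 0)
¬¬z: Gödel ¬ of 0 = 1 (operand is 0)
(¬¬z ⊃ y): 1 > 0.16, so result = 0.16
((x ⊃ (z ⊃ x)) ⊃ (¬¬z ⊃ y)): 1 > 0.16, so result = 0.16
(¬(z ∧ ¬(z ⊃ y)) ∨ ((x ⊃ (z ⊃ x)) ⊃ (¬¬z ⊃ y))) = max(1, 0.16) = 1
((((y ⊃ z) ∨ (y ∨ y)) ⊃ (y ∨ z)) ⊃ (¬(z ∧ ¬(z ⊃ y)) ∨ ((x ⊃ (z ⊃ x)) ⊃ (¬¬z ⊃ y)))): 0.9 ≤ 1, so result = 1

1.00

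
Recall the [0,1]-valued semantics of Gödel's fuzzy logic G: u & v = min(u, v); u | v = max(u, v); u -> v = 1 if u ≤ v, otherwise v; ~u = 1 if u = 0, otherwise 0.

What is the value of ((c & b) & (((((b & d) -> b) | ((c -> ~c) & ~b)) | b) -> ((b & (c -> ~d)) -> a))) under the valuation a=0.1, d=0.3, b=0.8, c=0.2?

(c & b) = min(0.2, 0.8) = 0.2
(b & d) = min(0.8, 0.3) = 0.3
((b & d) -> b): 0.3 ≤ 0.8, so result = 1
~c: Gödel ¬ of 0.2 = 0 (operand ≠ 0)
(c -> ~c): 0.2 > 0, so result = 0
~b: Gödel ¬ of 0.8 = 0 (operand ≠ 0)
((c -> ~c) & ~b) = min(0, 0) = 0
(((b & d) -> b) | ((c -> ~c) & ~b)) = max(1, 0) = 1
((((b & d) -> b) | ((c -> ~c) & ~b)) | b) = max(1, 0.8) = 1
~d: Gödel ¬ of 0.3 = 0 (operand ≠ 0)
(c -> ~d): 0.2 > 0, so result = 0
(b & (c -> ~d)) = min(0.8, 0) = 0
((b & (c -> ~d)) -> a): 0 ≤ 0.1, so result = 1
(((((b & d) -> b) | ((c -> ~c) & ~b)) | b) -> ((b & (c -> ~d)) -> a)): 1 ≤ 1, so result = 1
((c & b) & (((((b & d) -> b) | ((c -> ~c) & ~b)) | b) -> ((b & (c -> ~d)) -> a))) = min(0.2, 1) = 0.2

0.20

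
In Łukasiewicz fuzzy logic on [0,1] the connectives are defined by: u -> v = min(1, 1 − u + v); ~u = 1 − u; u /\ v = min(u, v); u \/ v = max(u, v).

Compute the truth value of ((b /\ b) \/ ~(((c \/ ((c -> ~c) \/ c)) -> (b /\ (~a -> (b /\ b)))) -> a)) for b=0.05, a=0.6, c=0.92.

0.05

(b /\ b) = min(0.05, 0.05) = 0.05
~c: Łukasiewicz ¬ gives 1 − 0.92 = 0.08
(c -> ~c): min(1, 1 − 0.92 + 0.08) = 0.16
((c -> ~c) \/ c) = max(0.16, 0.92) = 0.92
(c \/ ((c -> ~c) \/ c)) = max(0.92, 0.92) = 0.92
~a: Łukasiewicz ¬ gives 1 − 0.6 = 0.4
(b /\ b) = min(0.05, 0.05) = 0.05
(~a -> (b /\ b)): min(1, 1 − 0.4 + 0.05) = 0.65
(b /\ (~a -> (b /\ b))) = min(0.05, 0.65) = 0.05
((c \/ ((c -> ~c) \/ c)) -> (b /\ (~a -> (b /\ b)))): min(1, 1 − 0.92 + 0.05) = 0.13
(((c \/ ((c -> ~c) \/ c)) -> (b /\ (~a -> (b /\ b)))) -> a): min(1, 1 − 0.13 + 0.6) = 1
~(((c \/ ((c -> ~c) \/ c)) -> (b /\ (~a -> (b /\ b)))) -> a): Łukasiewicz ¬ gives 1 − 1 = 0
((b /\ b) \/ ~(((c \/ ((c -> ~c) \/ c)) -> (b /\ (~a -> (b /\ b)))) -> a)) = max(0.05, 0) = 0.05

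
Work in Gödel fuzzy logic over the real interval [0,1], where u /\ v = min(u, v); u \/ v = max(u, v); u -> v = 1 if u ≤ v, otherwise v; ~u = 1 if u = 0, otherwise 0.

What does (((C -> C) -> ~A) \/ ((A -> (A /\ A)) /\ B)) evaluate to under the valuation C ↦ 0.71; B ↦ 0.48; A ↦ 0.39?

(C -> C): 0.71 ≤ 0.71, so result = 1
~A: Gödel ¬ of 0.39 = 0 (operand ≠ 0)
((C -> C) -> ~A): 1 > 0, so result = 0
(A /\ A) = min(0.39, 0.39) = 0.39
(A -> (A /\ A)): 0.39 ≤ 0.39, so result = 1
((A -> (A /\ A)) /\ B) = min(1, 0.48) = 0.48
(((C -> C) -> ~A) \/ ((A -> (A /\ A)) /\ B)) = max(0, 0.48) = 0.48

0.48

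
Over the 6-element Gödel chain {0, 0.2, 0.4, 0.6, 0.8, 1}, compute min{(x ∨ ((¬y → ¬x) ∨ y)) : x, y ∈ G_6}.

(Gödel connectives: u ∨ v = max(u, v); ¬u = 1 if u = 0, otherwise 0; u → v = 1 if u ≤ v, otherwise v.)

0.20

The minimum is attained at x = 0.2, y = 0:
  ¬y: Gödel ¬ of 0 = 1 (operand is 0)
  ¬x: Gödel ¬ of 0.2 = 0 (operand ≠ 0)
  (¬y → ¬x): 1 > 0, so result = 0
  ((¬y → ¬x) ∨ y) = max(0, 0) = 0
  (x ∨ ((¬y → ¬x) ∨ y)) = max(0.2, 0) = 0.2
Checking all 36 assignments confirms none give a value below 0.20.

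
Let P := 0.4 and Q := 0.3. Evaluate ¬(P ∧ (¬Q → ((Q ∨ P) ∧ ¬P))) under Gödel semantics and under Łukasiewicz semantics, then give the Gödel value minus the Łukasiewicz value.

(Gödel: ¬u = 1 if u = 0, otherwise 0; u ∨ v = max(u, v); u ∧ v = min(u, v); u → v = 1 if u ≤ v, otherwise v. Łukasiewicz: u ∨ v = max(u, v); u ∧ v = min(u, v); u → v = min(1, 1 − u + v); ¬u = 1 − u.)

Gödel evaluation:
  ¬Q: Gödel ¬ of 0.3 = 0 (operand ≠ 0)
  (Q ∨ P) = max(0.3, 0.4) = 0.4
  ¬P: Gödel ¬ of 0.4 = 0 (operand ≠ 0)
  ((Q ∨ P) ∧ ¬P) = min(0.4, 0) = 0
  (¬Q → ((Q ∨ P) ∧ ¬P)): 0 ≤ 0, so result = 1
  (P ∧ (¬Q → ((Q ∨ P) ∧ ¬P))) = min(0.4, 1) = 0.4
  ¬(P ∧ (¬Q → ((Q ∨ P) ∧ ¬P))): Gödel ¬ of 0.4 = 0 (operand ≠ 0)
  Gödel value = 0
Łukasiewicz evaluation:
  ¬Q: Łukasiewicz ¬ gives 1 − 0.3 = 0.7
  (Q ∨ P) = max(0.3, 0.4) = 0.4
  ¬P: Łukasiewicz ¬ gives 1 − 0.4 = 0.6
  ((Q ∨ P) ∧ ¬P) = min(0.4, 0.6) = 0.4
  (¬Q → ((Q ∨ P) ∧ ¬P)): min(1, 1 − 0.7 + 0.4) = 0.7
  (P ∧ (¬Q → ((Q ∨ P) ∧ ¬P))) = min(0.4, 0.7) = 0.4
  ¬(P ∧ (¬Q → ((Q ∨ P) ∧ ¬P))): Łukasiewicz ¬ gives 1 − 0.4 = 0.6
  Łukasiewicz value = 0.6
Difference: 0 − 0.6 = -0.60

-0.60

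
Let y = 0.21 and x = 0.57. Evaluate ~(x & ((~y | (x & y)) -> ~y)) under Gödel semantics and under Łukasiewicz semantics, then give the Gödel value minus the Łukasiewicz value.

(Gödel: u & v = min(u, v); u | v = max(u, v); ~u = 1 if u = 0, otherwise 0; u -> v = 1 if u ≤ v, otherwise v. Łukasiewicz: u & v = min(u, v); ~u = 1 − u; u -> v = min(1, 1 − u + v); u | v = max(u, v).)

Gödel evaluation:
  ~y: Gödel ¬ of 0.21 = 0 (operand ≠ 0)
  (x & y) = min(0.57, 0.21) = 0.21
  (~y | (x & y)) = max(0, 0.21) = 0.21
  ~y: Gödel ¬ of 0.21 = 0 (operand ≠ 0)
  ((~y | (x & y)) -> ~y): 0.21 > 0, so result = 0
  (x & ((~y | (x & y)) -> ~y)) = min(0.57, 0) = 0
  ~(x & ((~y | (x & y)) -> ~y)): Gödel ¬ of 0 = 1 (operand is 0)
  Gödel value = 1
Łukasiewicz evaluation:
  ~y: Łukasiewicz ¬ gives 1 − 0.21 = 0.79
  (x & y) = min(0.57, 0.21) = 0.21
  (~y | (x & y)) = max(0.79, 0.21) = 0.79
  ~y: Łukasiewicz ¬ gives 1 − 0.21 = 0.79
  ((~y | (x & y)) -> ~y): min(1, 1 − 0.79 + 0.79) = 1
  (x & ((~y | (x & y)) -> ~y)) = min(0.57, 1) = 0.57
  ~(x & ((~y | (x & y)) -> ~y)): Łukasiewicz ¬ gives 1 − 0.57 = 0.43
  Łukasiewicz value = 0.43
Difference: 1 − 0.43 = 0.57

0.57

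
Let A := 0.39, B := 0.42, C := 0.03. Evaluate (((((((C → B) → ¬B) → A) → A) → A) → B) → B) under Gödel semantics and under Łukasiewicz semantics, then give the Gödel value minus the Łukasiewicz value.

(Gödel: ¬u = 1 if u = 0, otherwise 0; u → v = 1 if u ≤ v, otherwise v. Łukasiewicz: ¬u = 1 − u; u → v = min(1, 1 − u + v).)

0.19

Gödel evaluation:
  (C → B): 0.03 ≤ 0.42, so result = 1
  ¬B: Gödel ¬ of 0.42 = 0 (operand ≠ 0)
  ((C → B) → ¬B): 1 > 0, so result = 0
  (((C → B) → ¬B) → A): 0 ≤ 0.39, so result = 1
  ((((C → B) → ¬B) → A) → A): 1 > 0.39, so result = 0.39
  (((((C → B) → ¬B) → A) → A) → A): 0.39 ≤ 0.39, so result = 1
  ((((((C → B) → ¬B) → A) → A) → A) → B): 1 > 0.42, so result = 0.42
  (((((((C → B) → ¬B) → A) → A) → A) → B) → B): 0.42 ≤ 0.42, so result = 1
  Gödel value = 1
Łukasiewicz evaluation:
  (C → B): min(1, 1 − 0.03 + 0.42) = 1
  ¬B: Łukasiewicz ¬ gives 1 − 0.42 = 0.58
  ((C → B) → ¬B): min(1, 1 − 1 + 0.58) = 0.58
  (((C → B) → ¬B) → A): min(1, 1 − 0.58 + 0.39) = 0.81
  ((((C → B) → ¬B) → A) → A): min(1, 1 − 0.81 + 0.39) = 0.58
  (((((C → B) → ¬B) → A) → A) → A): min(1, 1 − 0.58 + 0.39) = 0.81
  ((((((C → B) → ¬B) → A) → A) → A) → B): min(1, 1 − 0.81 + 0.42) = 0.61
  (((((((C → B) → ¬B) → A) → A) → A) → B) → B): min(1, 1 − 0.61 + 0.42) = 0.81
  Łukasiewicz value = 0.81
Difference: 1 − 0.81 = 0.19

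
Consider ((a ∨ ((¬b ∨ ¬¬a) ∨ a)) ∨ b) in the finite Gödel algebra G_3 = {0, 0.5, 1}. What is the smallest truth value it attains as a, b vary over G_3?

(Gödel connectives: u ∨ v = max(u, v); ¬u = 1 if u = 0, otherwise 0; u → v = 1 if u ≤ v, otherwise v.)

0.50

The minimum is attained at a = 0, b = 0.5:
  ¬b: Gödel ¬ of 0.5 = 0 (operand ≠ 0)
  ¬a: Gödel ¬ of 0 = 1 (operand is 0)
  ¬¬a: Gödel ¬ of 1 = 0 (operand ≠ 0)
  (¬b ∨ ¬¬a) = max(0, 0) = 0
  ((¬b ∨ ¬¬a) ∨ a) = max(0, 0) = 0
  (a ∨ ((¬b ∨ ¬¬a) ∨ a)) = max(0, 0) = 0
  ((a ∨ ((¬b ∨ ¬¬a) ∨ a)) ∨ b) = max(0, 0.5) = 0.5
Checking all 9 assignments confirms none give a value below 0.50.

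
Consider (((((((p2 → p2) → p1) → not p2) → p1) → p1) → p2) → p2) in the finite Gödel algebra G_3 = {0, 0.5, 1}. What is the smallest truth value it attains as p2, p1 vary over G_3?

The minimum is attained at p2 = 0.5, p1 = 0.5:
  (p2 → p2): 0.5 ≤ 0.5, so result = 1
  ((p2 → p2) → p1): 1 > 0.5, so result = 0.5
  not p2: Gödel ¬ of 0.5 = 0 (operand ≠ 0)
  (((p2 → p2) → p1) → not p2): 0.5 > 0, so result = 0
  ((((p2 → p2) → p1) → not p2) → p1): 0 ≤ 0.5, so result = 1
  (((((p2 → p2) → p1) → not p2) → p1) → p1): 1 > 0.5, so result = 0.5
  ((((((p2 → p2) → p1) → not p2) → p1) → p1) → p2): 0.5 ≤ 0.5, so result = 1
  (((((((p2 → p2) → p1) → not p2) → p1) → p1) → p2) → p2): 1 > 0.5, so result = 0.5
Checking all 9 assignments confirms none give a value below 0.50.

0.50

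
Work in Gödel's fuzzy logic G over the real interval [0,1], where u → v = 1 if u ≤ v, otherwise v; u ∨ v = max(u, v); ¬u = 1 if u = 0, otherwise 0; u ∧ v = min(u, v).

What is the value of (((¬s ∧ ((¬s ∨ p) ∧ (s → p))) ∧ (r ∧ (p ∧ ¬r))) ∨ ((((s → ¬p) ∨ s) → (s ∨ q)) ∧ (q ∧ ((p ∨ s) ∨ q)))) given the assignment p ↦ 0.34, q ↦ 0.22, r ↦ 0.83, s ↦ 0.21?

0.22

¬s: Gödel ¬ of 0.21 = 0 (operand ≠ 0)
¬s: Gödel ¬ of 0.21 = 0 (operand ≠ 0)
(¬s ∨ p) = max(0, 0.34) = 0.34
(s → p): 0.21 ≤ 0.34, so result = 1
((¬s ∨ p) ∧ (s → p)) = min(0.34, 1) = 0.34
(¬s ∧ ((¬s ∨ p) ∧ (s → p))) = min(0, 0.34) = 0
¬r: Gödel ¬ of 0.83 = 0 (operand ≠ 0)
(p ∧ ¬r) = min(0.34, 0) = 0
(r ∧ (p ∧ ¬r)) = min(0.83, 0) = 0
((¬s ∧ ((¬s ∨ p) ∧ (s → p))) ∧ (r ∧ (p ∧ ¬r))) = min(0, 0) = 0
¬p: Gödel ¬ of 0.34 = 0 (operand ≠ 0)
(s → ¬p): 0.21 > 0, so result = 0
((s → ¬p) ∨ s) = max(0, 0.21) = 0.21
(s ∨ q) = max(0.21, 0.22) = 0.22
(((s → ¬p) ∨ s) → (s ∨ q)): 0.21 ≤ 0.22, so result = 1
(p ∨ s) = max(0.34, 0.21) = 0.34
((p ∨ s) ∨ q) = max(0.34, 0.22) = 0.34
(q ∧ ((p ∨ s) ∨ q)) = min(0.22, 0.34) = 0.22
((((s → ¬p) ∨ s) → (s ∨ q)) ∧ (q ∧ ((p ∨ s) ∨ q))) = min(1, 0.22) = 0.22
(((¬s ∧ ((¬s ∨ p) ∧ (s → p))) ∧ (r ∧ (p ∧ ¬r))) ∨ ((((s → ¬p) ∨ s) → (s ∨ q)) ∧ (q ∧ ((p ∨ s) ∨ q)))) = max(0, 0.22) = 0.22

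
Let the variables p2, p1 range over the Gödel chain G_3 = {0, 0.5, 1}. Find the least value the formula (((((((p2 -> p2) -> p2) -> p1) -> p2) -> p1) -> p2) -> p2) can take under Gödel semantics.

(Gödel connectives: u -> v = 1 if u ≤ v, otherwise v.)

The minimum is attained at p2 = 0.5, p1 = 0:
  (p2 -> p2): 0.5 ≤ 0.5, so result = 1
  ((p2 -> p2) -> p2): 1 > 0.5, so result = 0.5
  (((p2 -> p2) -> p2) -> p1): 0.5 > 0, so result = 0
  ((((p2 -> p2) -> p2) -> p1) -> p2): 0 ≤ 0.5, so result = 1
  (((((p2 -> p2) -> p2) -> p1) -> p2) -> p1): 1 > 0, so result = 0
  ((((((p2 -> p2) -> p2) -> p1) -> p2) -> p1) -> p2): 0 ≤ 0.5, so result = 1
  (((((((p2 -> p2) -> p2) -> p1) -> p2) -> p1) -> p2) -> p2): 1 > 0.5, so result = 0.5
Checking all 9 assignments confirms none give a value below 0.50.

0.50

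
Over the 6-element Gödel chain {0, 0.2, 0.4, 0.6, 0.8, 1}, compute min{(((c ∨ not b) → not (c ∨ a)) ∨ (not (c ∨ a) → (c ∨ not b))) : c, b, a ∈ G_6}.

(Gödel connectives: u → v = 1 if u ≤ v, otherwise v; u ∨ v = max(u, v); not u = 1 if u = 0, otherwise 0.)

1.00

Every assignment gives 1. For instance at c = 0, b = 0, a = 0:
  not b: Gödel ¬ of 0 = 1 (operand is 0)
  (c ∨ not b) = max(0, 1) = 1
  (c ∨ a) = max(0, 0) = 0
  not (c ∨ a): Gödel ¬ of 0 = 1 (operand is 0)
  ((c ∨ not b) → not (c ∨ a)): 1 ≤ 1, so result = 1
  (c ∨ a) = max(0, 0) = 0
  not (c ∨ a): Gödel ¬ of 0 = 1 (operand is 0)
  not b: Gödel ¬ of 0 = 1 (operand is 0)
  (c ∨ not b) = max(0, 1) = 1
  (not (c ∨ a) → (c ∨ not b)): 1 ≤ 1, so result = 1
  (((c ∨ not b) → not (c ∨ a)) ∨ (not (c ∨ a) → (c ∨ not b))) = max(1, 1) = 1
All 216 assignments give value 1 — the formula is a G_6-tautology.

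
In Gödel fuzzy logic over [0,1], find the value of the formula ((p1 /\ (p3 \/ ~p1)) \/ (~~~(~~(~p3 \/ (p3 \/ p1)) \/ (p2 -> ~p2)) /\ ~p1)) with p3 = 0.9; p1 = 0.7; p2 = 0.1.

~p1: Gödel ¬ of 0.7 = 0 (operand ≠ 0)
(p3 \/ ~p1) = max(0.9, 0) = 0.9
(p1 /\ (p3 \/ ~p1)) = min(0.7, 0.9) = 0.7
~p3: Gödel ¬ of 0.9 = 0 (operand ≠ 0)
(p3 \/ p1) = max(0.9, 0.7) = 0.9
(~p3 \/ (p3 \/ p1)) = max(0, 0.9) = 0.9
~(~p3 \/ (p3 \/ p1)): Gödel ¬ of 0.9 = 0 (operand ≠ 0)
~~(~p3 \/ (p3 \/ p1)): Gödel ¬ of 0 = 1 (operand is 0)
~p2: Gödel ¬ of 0.1 = 0 (operand ≠ 0)
(p2 -> ~p2): 0.1 > 0, so result = 0
(~~(~p3 \/ (p3 \/ p1)) \/ (p2 -> ~p2)) = max(1, 0) = 1
~(~~(~p3 \/ (p3 \/ p1)) \/ (p2 -> ~p2)): Gödel ¬ of 1 = 0 (operand ≠ 0)
~~(~~(~p3 \/ (p3 \/ p1)) \/ (p2 -> ~p2)): Gödel ¬ of 0 = 1 (operand is 0)
~~~(~~(~p3 \/ (p3 \/ p1)) \/ (p2 -> ~p2)): Gödel ¬ of 1 = 0 (operand ≠ 0)
~p1: Gödel ¬ of 0.7 = 0 (operand ≠ 0)
(~~~(~~(~p3 \/ (p3 \/ p1)) \/ (p2 -> ~p2)) /\ ~p1) = min(0, 0) = 0
((p1 /\ (p3 \/ ~p1)) \/ (~~~(~~(~p3 \/ (p3 \/ p1)) \/ (p2 -> ~p2)) /\ ~p1)) = max(0.7, 0) = 0.7

0.70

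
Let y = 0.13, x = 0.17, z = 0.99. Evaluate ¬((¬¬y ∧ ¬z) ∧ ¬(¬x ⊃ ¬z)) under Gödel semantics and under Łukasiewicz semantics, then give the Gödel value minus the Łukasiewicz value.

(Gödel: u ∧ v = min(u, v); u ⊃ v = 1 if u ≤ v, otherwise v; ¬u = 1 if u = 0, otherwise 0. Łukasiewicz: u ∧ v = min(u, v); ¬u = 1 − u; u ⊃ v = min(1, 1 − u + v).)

0.01

Gödel evaluation:
  ¬y: Gödel ¬ of 0.13 = 0 (operand ≠ 0)
  ¬¬y: Gödel ¬ of 0 = 1 (operand is 0)
  ¬z: Gödel ¬ of 0.99 = 0 (operand ≠ 0)
  (¬¬y ∧ ¬z) = min(1, 0) = 0
  ¬x: Gödel ¬ of 0.17 = 0 (operand ≠ 0)
  ¬z: Gödel ¬ of 0.99 = 0 (operand ≠ 0)
  (¬x ⊃ ¬z): 0 ≤ 0, so result = 1
  ¬(¬x ⊃ ¬z): Gödel ¬ of 1 = 0 (operand ≠ 0)
  ((¬¬y ∧ ¬z) ∧ ¬(¬x ⊃ ¬z)) = min(0, 0) = 0
  ¬((¬¬y ∧ ¬z) ∧ ¬(¬x ⊃ ¬z)): Gödel ¬ of 0 = 1 (operand is 0)
  Gödel value = 1
Łukasiewicz evaluation:
  ¬y: Łukasiewicz ¬ gives 1 − 0.13 = 0.87
  ¬¬y: Łukasiewicz ¬ gives 1 − 0.87 = 0.13
  ¬z: Łukasiewicz ¬ gives 1 − 0.99 = 0.01
  (¬¬y ∧ ¬z) = min(0.13, 0.01) = 0.01
  ¬x: Łukasiewicz ¬ gives 1 − 0.17 = 0.83
  ¬z: Łukasiewicz ¬ gives 1 − 0.99 = 0.01
  (¬x ⊃ ¬z): min(1, 1 − 0.83 + 0.01) = 0.18
  ¬(¬x ⊃ ¬z): Łukasiewicz ¬ gives 1 − 0.18 = 0.82
  ((¬¬y ∧ ¬z) ∧ ¬(¬x ⊃ ¬z)) = min(0.01, 0.82) = 0.01
  ¬((¬¬y ∧ ¬z) ∧ ¬(¬x ⊃ ¬z)): Łukasiewicz ¬ gives 1 − 0.01 = 0.99
  Łukasiewicz value = 0.99
Difference: 1 − 0.99 = 0.01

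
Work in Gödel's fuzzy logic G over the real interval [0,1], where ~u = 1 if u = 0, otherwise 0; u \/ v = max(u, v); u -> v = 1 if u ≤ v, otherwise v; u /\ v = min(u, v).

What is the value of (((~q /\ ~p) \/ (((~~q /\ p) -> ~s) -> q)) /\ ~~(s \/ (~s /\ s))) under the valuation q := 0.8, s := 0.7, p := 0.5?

1.00

~q: Gödel ¬ of 0.8 = 0 (operand ≠ 0)
~p: Gödel ¬ of 0.5 = 0 (operand ≠ 0)
(~q /\ ~p) = min(0, 0) = 0
~q: Gödel ¬ of 0.8 = 0 (operand ≠ 0)
~~q: Gödel ¬ of 0 = 1 (operand is 0)
(~~q /\ p) = min(1, 0.5) = 0.5
~s: Gödel ¬ of 0.7 = 0 (operand ≠ 0)
((~~q /\ p) -> ~s): 0.5 > 0, so result = 0
(((~~q /\ p) -> ~s) -> q): 0 ≤ 0.8, so result = 1
((~q /\ ~p) \/ (((~~q /\ p) -> ~s) -> q)) = max(0, 1) = 1
~s: Gödel ¬ of 0.7 = 0 (operand ≠ 0)
(~s /\ s) = min(0, 0.7) = 0
(s \/ (~s /\ s)) = max(0.7, 0) = 0.7
~(s \/ (~s /\ s)): Gödel ¬ of 0.7 = 0 (operand ≠ 0)
~~(s \/ (~s /\ s)): Gödel ¬ of 0 = 1 (operand is 0)
(((~q /\ ~p) \/ (((~~q /\ p) -> ~s) -> q)) /\ ~~(s \/ (~s /\ s))) = min(1, 1) = 1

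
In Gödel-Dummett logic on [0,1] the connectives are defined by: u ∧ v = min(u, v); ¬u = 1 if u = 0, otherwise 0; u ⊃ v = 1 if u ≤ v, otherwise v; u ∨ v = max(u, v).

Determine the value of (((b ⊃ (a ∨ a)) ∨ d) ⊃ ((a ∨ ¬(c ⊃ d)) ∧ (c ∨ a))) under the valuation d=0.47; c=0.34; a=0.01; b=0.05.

(a ∨ a) = max(0.01, 0.01) = 0.01
(b ⊃ (a ∨ a)): 0.05 > 0.01, so result = 0.01
((b ⊃ (a ∨ a)) ∨ d) = max(0.01, 0.47) = 0.47
(c ⊃ d): 0.34 ≤ 0.47, so result = 1
¬(c ⊃ d): Gödel ¬ of 1 = 0 (operand ≠ 0)
(a ∨ ¬(c ⊃ d)) = max(0.01, 0) = 0.01
(c ∨ a) = max(0.34, 0.01) = 0.34
((a ∨ ¬(c ⊃ d)) ∧ (c ∨ a)) = min(0.01, 0.34) = 0.01
(((b ⊃ (a ∨ a)) ∨ d) ⊃ ((a ∨ ¬(c ⊃ d)) ∧ (c ∨ a))): 0.47 > 0.01, so result = 0.01

0.01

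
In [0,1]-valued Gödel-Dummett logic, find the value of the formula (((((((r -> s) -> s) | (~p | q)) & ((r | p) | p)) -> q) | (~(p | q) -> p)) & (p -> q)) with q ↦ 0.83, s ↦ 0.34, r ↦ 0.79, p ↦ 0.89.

0.83

(r -> s): 0.79 > 0.34, so result = 0.34
((r -> s) -> s): 0.34 ≤ 0.34, so result = 1
~p: Gödel ¬ of 0.89 = 0 (operand ≠ 0)
(~p | q) = max(0, 0.83) = 0.83
(((r -> s) -> s) | (~p | q)) = max(1, 0.83) = 1
(r | p) = max(0.79, 0.89) = 0.89
((r | p) | p) = max(0.89, 0.89) = 0.89
((((r -> s) -> s) | (~p | q)) & ((r | p) | p)) = min(1, 0.89) = 0.89
(((((r -> s) -> s) | (~p | q)) & ((r | p) | p)) -> q): 0.89 > 0.83, so result = 0.83
(p | q) = max(0.89, 0.83) = 0.89
~(p | q): Gödel ¬ of 0.89 = 0 (operand ≠ 0)
(~(p | q) -> p): 0 ≤ 0.89, so result = 1
((((((r -> s) -> s) | (~p | q)) & ((r | p) | p)) -> q) | (~(p | q) -> p)) = max(0.83, 1) = 1
(p -> q): 0.89 > 0.83, so result = 0.83
(((((((r -> s) -> s) | (~p | q)) & ((r | p) | p)) -> q) | (~(p | q) -> p)) & (p -> q)) = min(1, 0.83) = 0.83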